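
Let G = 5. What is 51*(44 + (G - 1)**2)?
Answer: 3060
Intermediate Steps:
51*(44 + (G - 1)**2) = 51*(44 + (5 - 1)**2) = 51*(44 + 4**2) = 51*(44 + 16) = 51*60 = 3060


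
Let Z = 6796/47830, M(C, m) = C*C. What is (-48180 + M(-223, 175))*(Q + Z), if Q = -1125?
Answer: -41669613373/23915 ≈ -1.7424e+6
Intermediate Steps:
M(C, m) = C²
Z = 3398/23915 (Z = 6796*(1/47830) = 3398/23915 ≈ 0.14209)
(-48180 + M(-223, 175))*(Q + Z) = (-48180 + (-223)²)*(-1125 + 3398/23915) = (-48180 + 49729)*(-26900977/23915) = 1549*(-26900977/23915) = -41669613373/23915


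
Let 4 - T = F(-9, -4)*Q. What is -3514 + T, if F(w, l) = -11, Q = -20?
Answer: -3730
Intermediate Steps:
T = -216 (T = 4 - (-11)*(-20) = 4 - 1*220 = 4 - 220 = -216)
-3514 + T = -3514 - 216 = -3730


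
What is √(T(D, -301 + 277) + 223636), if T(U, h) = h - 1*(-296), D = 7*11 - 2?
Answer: 2*√55977 ≈ 473.19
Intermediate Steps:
D = 75 (D = 77 - 2 = 75)
T(U, h) = 296 + h (T(U, h) = h + 296 = 296 + h)
√(T(D, -301 + 277) + 223636) = √((296 + (-301 + 277)) + 223636) = √((296 - 24) + 223636) = √(272 + 223636) = √223908 = 2*√55977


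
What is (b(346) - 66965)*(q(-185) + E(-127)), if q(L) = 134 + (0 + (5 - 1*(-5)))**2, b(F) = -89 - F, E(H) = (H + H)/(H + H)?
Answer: -15839000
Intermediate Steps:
E(H) = 1 (E(H) = (2*H)/((2*H)) = (2*H)*(1/(2*H)) = 1)
q(L) = 234 (q(L) = 134 + (0 + (5 + 5))**2 = 134 + (0 + 10)**2 = 134 + 10**2 = 134 + 100 = 234)
(b(346) - 66965)*(q(-185) + E(-127)) = ((-89 - 1*346) - 66965)*(234 + 1) = ((-89 - 346) - 66965)*235 = (-435 - 66965)*235 = -67400*235 = -15839000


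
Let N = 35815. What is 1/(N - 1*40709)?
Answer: -1/4894 ≈ -0.00020433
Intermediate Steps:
1/(N - 1*40709) = 1/(35815 - 1*40709) = 1/(35815 - 40709) = 1/(-4894) = -1/4894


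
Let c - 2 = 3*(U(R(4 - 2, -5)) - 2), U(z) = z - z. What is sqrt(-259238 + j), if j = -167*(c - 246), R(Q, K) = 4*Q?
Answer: 4*I*sqrt(13593) ≈ 466.36*I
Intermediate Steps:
U(z) = 0
c = -4 (c = 2 + 3*(0 - 2) = 2 + 3*(-2) = 2 - 6 = -4)
j = 41750 (j = -167*(-4 - 246) = -167*(-250) = 41750)
sqrt(-259238 + j) = sqrt(-259238 + 41750) = sqrt(-217488) = 4*I*sqrt(13593)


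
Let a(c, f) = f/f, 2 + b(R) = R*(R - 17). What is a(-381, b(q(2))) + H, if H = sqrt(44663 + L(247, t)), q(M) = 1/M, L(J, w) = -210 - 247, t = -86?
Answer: 1 + 31*sqrt(46) ≈ 211.25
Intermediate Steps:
L(J, w) = -457
H = 31*sqrt(46) (H = sqrt(44663 - 457) = sqrt(44206) = 31*sqrt(46) ≈ 210.25)
b(R) = -2 + R*(-17 + R) (b(R) = -2 + R*(R - 17) = -2 + R*(-17 + R))
a(c, f) = 1
a(-381, b(q(2))) + H = 1 + 31*sqrt(46)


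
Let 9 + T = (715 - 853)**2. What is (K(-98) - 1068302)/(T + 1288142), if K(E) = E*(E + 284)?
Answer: -1086530/1307177 ≈ -0.83120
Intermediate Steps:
K(E) = E*(284 + E)
T = 19035 (T = -9 + (715 - 853)**2 = -9 + (-138)**2 = -9 + 19044 = 19035)
(K(-98) - 1068302)/(T + 1288142) = (-98*(284 - 98) - 1068302)/(19035 + 1288142) = (-98*186 - 1068302)/1307177 = (-18228 - 1068302)*(1/1307177) = -1086530*1/1307177 = -1086530/1307177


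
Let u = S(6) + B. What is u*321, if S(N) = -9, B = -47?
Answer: -17976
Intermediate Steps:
u = -56 (u = -9 - 47 = -56)
u*321 = -56*321 = -17976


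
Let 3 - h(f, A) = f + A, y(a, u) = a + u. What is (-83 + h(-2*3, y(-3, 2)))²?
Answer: 5329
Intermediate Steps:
h(f, A) = 3 - A - f (h(f, A) = 3 - (f + A) = 3 - (A + f) = 3 + (-A - f) = 3 - A - f)
(-83 + h(-2*3, y(-3, 2)))² = (-83 + (3 - (-3 + 2) - (-2)*3))² = (-83 + (3 - 1*(-1) - 1*(-6)))² = (-83 + (3 + 1 + 6))² = (-83 + 10)² = (-73)² = 5329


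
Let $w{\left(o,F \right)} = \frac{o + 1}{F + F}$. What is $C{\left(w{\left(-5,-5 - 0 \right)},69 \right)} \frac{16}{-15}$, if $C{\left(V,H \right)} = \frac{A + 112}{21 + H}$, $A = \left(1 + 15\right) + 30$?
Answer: $- \frac{1264}{675} \approx -1.8726$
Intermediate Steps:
$A = 46$ ($A = 16 + 30 = 46$)
$w{\left(o,F \right)} = \frac{1 + o}{2 F}$
$C{\left(V,H \right)} = \frac{158}{21 + H}$ ($C{\left(V,H \right)} = \frac{46 + 112}{21 + H} = \frac{158}{21 + H}$)
$C{\left(w{\left(-5,-5 - 0 \right)},69 \right)} \frac{16}{-15} = \frac{158}{21 + 69} \frac{16}{-15} = \frac{158}{90} \cdot 16 \left(- \frac{1}{15}\right) = 158 \cdot \frac{1}{90} \left(- \frac{16}{15}\right) = \frac{79}{45} \left(- \frac{16}{15}\right) = - \frac{1264}{675}$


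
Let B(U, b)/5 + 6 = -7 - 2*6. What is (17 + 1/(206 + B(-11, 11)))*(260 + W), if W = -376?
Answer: -159848/81 ≈ -1973.4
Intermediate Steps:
B(U, b) = -125 (B(U, b) = -30 + 5*(-7 - 2*6) = -30 + 5*(-7 - 12) = -30 + 5*(-19) = -30 - 95 = -125)
(17 + 1/(206 + B(-11, 11)))*(260 + W) = (17 + 1/(206 - 125))*(260 - 376) = (17 + 1/81)*(-116) = (1378/81)*(-116) = -159848/81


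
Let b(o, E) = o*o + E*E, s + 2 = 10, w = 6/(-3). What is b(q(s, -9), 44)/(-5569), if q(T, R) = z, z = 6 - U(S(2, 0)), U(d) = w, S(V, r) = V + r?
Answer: -2000/5569 ≈ -0.35913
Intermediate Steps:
w = -2 (w = 6*(-⅓) = -2)
U(d) = -2
s = 8 (s = -2 + 10 = 8)
z = 8 (z = 6 - 1*(-2) = 6 + 2 = 8)
q(T, R) = 8
b(o, E) = E² + o² (b(o, E) = o² + E² = E² + o²)
b(q(s, -9), 44)/(-5569) = (44² + 8²)/(-5569) = (1936 + 64)*(-1/5569) = 2000*(-1/5569) = -2000/5569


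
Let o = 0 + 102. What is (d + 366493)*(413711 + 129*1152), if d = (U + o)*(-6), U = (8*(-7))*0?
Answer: 205741838039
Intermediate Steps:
o = 102
U = 0 (U = -56*0 = 0)
d = -612 (d = (0 + 102)*(-6) = 102*(-6) = -612)
(d + 366493)*(413711 + 129*1152) = (-612 + 366493)*(413711 + 129*1152) = 365881*(413711 + 148608) = 365881*562319 = 205741838039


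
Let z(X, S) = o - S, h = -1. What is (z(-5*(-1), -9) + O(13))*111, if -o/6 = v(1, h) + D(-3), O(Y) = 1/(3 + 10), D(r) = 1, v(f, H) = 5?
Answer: -38850/13 ≈ -2988.5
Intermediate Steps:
O(Y) = 1/13
o = -36 (o = -6*(5 + 1) = -6*6 = -36)
z(X, S) = -36 - S
(z(-5*(-1), -9) + O(13))*111 = ((-36 - 1*(-9)) + 1/13)*111 = ((-36 + 9) + 1/13)*111 = (-27 + 1/13)*111 = -350/13*111 = -38850/13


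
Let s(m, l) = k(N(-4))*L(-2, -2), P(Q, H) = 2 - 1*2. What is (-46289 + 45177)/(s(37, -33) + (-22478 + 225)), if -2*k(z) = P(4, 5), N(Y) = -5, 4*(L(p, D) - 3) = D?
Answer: 1112/22253 ≈ 0.049971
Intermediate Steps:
P(Q, H) = 0 (P(Q, H) = 2 - 2 = 0)
L(p, D) = 3 + D/4
k(z) = 0 (k(z) = -½*0 = 0)
s(m, l) = 0 (s(m, l) = 0*(3 + (¼)*(-2)) = 0*(3 - ½) = 0*(5/2) = 0)
(-46289 + 45177)/(s(37, -33) + (-22478 + 225)) = (-46289 + 45177)/(0 + (-22478 + 225)) = -1112/(0 - 22253) = -1112/(-22253) = -1112*(-1/22253) = 1112/22253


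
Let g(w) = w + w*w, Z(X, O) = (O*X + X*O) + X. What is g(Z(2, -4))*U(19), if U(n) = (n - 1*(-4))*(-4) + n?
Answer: -13286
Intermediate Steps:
Z(X, O) = X + 2*O*X (Z(X, O) = (O*X + O*X) + X = 2*O*X + X = X + 2*O*X)
U(n) = -16 - 3*n (U(n) = (n + 4)*(-4) + n = (4 + n)*(-4) + n = (-16 - 4*n) + n = -16 - 3*n)
g(w) = w + w**2
g(Z(2, -4))*U(19) = ((2*(1 + 2*(-4)))*(1 + 2*(1 + 2*(-4))))*(-16 - 3*19) = ((2*(1 - 8))*(1 + 2*(1 - 8)))*(-16 - 57) = ((2*(-7))*(1 + 2*(-7)))*(-73) = -14*(1 - 14)*(-73) = -14*(-13)*(-73) = 182*(-73) = -13286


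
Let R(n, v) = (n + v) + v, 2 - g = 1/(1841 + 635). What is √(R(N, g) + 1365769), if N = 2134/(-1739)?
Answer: √6330216823560944710/2152882 ≈ 1168.7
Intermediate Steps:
N = -2134/1739 (N = 2134*(-1/1739) = -2134/1739 ≈ -1.2271)
g = 4951/2476 (g = 2 - 1/(1841 + 635) = 2 - 1/2476 = 4951/2476 ≈ 1.9996)
R(n, v) = n + 2*v
√(R(N, g) + 1365769) = √((-2134/1739 + 2*(4951/2476)) + 1365769) = √((-2134/1739 + 4951/1238) + 1365769) = √(5967897/2152882 + 1365769) = √(2940345464155/2152882) = √6330216823560944710/2152882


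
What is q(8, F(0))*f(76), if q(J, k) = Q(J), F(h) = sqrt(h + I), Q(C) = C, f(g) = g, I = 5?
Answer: 608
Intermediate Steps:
F(h) = sqrt(5 + h) (F(h) = sqrt(h + 5) = sqrt(5 + h))
q(J, k) = J
q(8, F(0))*f(76) = 8*76 = 608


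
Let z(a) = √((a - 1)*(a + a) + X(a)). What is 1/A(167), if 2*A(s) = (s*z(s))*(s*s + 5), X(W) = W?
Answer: √6179/43175435013 ≈ 1.8206e-9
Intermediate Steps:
z(a) = √(a + 2*a*(-1 + a)) (z(a) = √((a - 1)*(a + a) + a) = √((-1 + a)*(2*a) + a) = √(2*a*(-1 + a) + a) = √(a + 2*a*(-1 + a)))
A(s) = s*√(s*(-1 + 2*s))*(5 + s²)/2 (A(s) = ((s*√(s*(-1 + 2*s)))*(s*s + 5))/2 = ((s*√(s*(-1 + 2*s)))*(s² + 5))/2 = ((s*√(s*(-1 + 2*s)))*(5 + s²))/2 = (s*√(s*(-1 + 2*s))*(5 + s²))/2 = s*√(s*(-1 + 2*s))*(5 + s²)/2)
1/A(167) = 1/((½)*167*√(167*(-1 + 2*167))*(5 + 167²)) = 1/((½)*167*√(167*(-1 + 334))*(5 + 27889)) = 1/((½)*167*√(167*333)*27894) = 1/((½)*167*√55611*27894) = 1/((½)*167*(3*√6179)*27894) = 1/(6987447*√6179) = √6179/43175435013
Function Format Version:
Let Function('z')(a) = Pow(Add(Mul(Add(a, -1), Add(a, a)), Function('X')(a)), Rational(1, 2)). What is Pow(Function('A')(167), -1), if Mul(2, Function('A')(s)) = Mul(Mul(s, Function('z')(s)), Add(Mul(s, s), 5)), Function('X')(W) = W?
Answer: Mul(Rational(1, 43175435013), Pow(6179, Rational(1, 2))) ≈ 1.8206e-9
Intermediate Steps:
Function('z')(a) = Pow(Add(a, Mul(2, a, Add(-1, a))), Rational(1, 2)) (Function('z')(a) = Pow(Add(Mul(Add(a, -1), Add(a, a)), a), Rational(1, 2)) = Pow(Add(Mul(Add(-1, a), Mul(2, a)), a), Rational(1, 2)) = Pow(Add(Mul(2, a, Add(-1, a)), a), Rational(1, 2)) = Pow(Add(a, Mul(2, a, Add(-1, a))), Rational(1, 2)))
Function('A')(s) = Mul(Rational(1, 2), s, Pow(Mul(s, Add(-1, Mul(2, s))), Rational(1, 2)), Add(5, Pow(s, 2))) (Function('A')(s) = Mul(Rational(1, 2), Mul(Mul(s, Pow(Mul(s, Add(-1, Mul(2, s))), Rational(1, 2))), Add(Mul(s, s), 5))) = Mul(Rational(1, 2), Mul(Mul(s, Pow(Mul(s, Add(-1, Mul(2, s))), Rational(1, 2))), Add(Pow(s, 2), 5))) = Mul(Rational(1, 2), Mul(Mul(s, Pow(Mul(s, Add(-1, Mul(2, s))), Rational(1, 2))), Add(5, Pow(s, 2)))) = Mul(Rational(1, 2), Mul(s, Pow(Mul(s, Add(-1, Mul(2, s))), Rational(1, 2)), Add(5, Pow(s, 2)))) = Mul(Rational(1, 2), s, Pow(Mul(s, Add(-1, Mul(2, s))), Rational(1, 2)), Add(5, Pow(s, 2))))
Pow(Function('A')(167), -1) = Pow(Mul(Rational(1, 2), 167, Pow(Mul(167, Add(-1, Mul(2, 167))), Rational(1, 2)), Add(5, Pow(167, 2))), -1) = Pow(Mul(Rational(1, 2), 167, Pow(Mul(167, Add(-1, 334)), Rational(1, 2)), Add(5, 27889)), -1) = Pow(Mul(Rational(1, 2), 167, Pow(Mul(167, 333), Rational(1, 2)), 27894), -1) = Pow(Mul(Rational(1, 2), 167, Pow(55611, Rational(1, 2)), 27894), -1) = Pow(Mul(Rational(1, 2), 167, Mul(3, Pow(6179, Rational(1, 2))), 27894), -1) = Pow(Mul(6987447, Pow(6179, Rational(1, 2))), -1) = Mul(Rational(1, 43175435013), Pow(6179, Rational(1, 2)))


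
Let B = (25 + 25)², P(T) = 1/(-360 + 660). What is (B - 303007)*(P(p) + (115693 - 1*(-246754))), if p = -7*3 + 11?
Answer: -10891786163069/100 ≈ -1.0892e+11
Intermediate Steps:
p = -10 (p = -21 + 11 = -10)
P(T) = 1/300
B = 2500 (B = 50² = 2500)
(B - 303007)*(P(p) + (115693 - 1*(-246754))) = (2500 - 303007)*(1/300 + (115693 - 1*(-246754))) = -300507*(1/300 + (115693 + 246754)) = -300507*(1/300 + 362447) = -300507*108734101/300 = -10891786163069/100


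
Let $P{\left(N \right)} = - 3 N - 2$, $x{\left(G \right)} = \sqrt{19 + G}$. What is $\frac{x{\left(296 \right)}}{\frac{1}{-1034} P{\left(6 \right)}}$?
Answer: $\frac{1551 \sqrt{35}}{10} \approx 917.58$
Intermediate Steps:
$P{\left(N \right)} = -2 - 3 N$
$\frac{x{\left(296 \right)}}{\frac{1}{-1034} P{\left(6 \right)}} = \frac{\sqrt{19 + 296}}{\frac{1}{-1034} \left(-2 - 18\right)} = \frac{\sqrt{315}}{\left(- \frac{1}{1034}\right) \left(-2 - 18\right)} = \frac{3 \sqrt{35}}{\left(- \frac{1}{1034}\right) \left(-20\right)} = \frac{3 \sqrt{35}}{\frac{10}{517}} = 3 \sqrt{35} \cdot \frac{517}{10} = \frac{1551 \sqrt{35}}{10}$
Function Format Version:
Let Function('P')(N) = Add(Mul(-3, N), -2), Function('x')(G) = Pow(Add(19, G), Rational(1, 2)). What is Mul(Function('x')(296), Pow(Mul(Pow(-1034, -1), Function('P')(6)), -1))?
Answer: Mul(Rational(1551, 10), Pow(35, Rational(1, 2))) ≈ 917.58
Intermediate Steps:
Function('P')(N) = Add(-2, Mul(-3, N))
Mul(Function('x')(296), Pow(Mul(Pow(-1034, -1), Function('P')(6)), -1)) = Mul(Pow(Add(19, 296), Rational(1, 2)), Pow(Mul(Pow(-1034, -1), Add(-2, Mul(-3, 6))), -1)) = Mul(Pow(315, Rational(1, 2)), Pow(Mul(Rational(-1, 1034), Add(-2, -18)), -1)) = Mul(Mul(3, Pow(35, Rational(1, 2))), Pow(Mul(Rational(-1, 1034), -20), -1)) = Mul(Mul(3, Pow(35, Rational(1, 2))), Pow(Rational(10, 517), -1)) = Mul(Mul(3, Pow(35, Rational(1, 2))), Rational(517, 10)) = Mul(Rational(1551, 10), Pow(35, Rational(1, 2)))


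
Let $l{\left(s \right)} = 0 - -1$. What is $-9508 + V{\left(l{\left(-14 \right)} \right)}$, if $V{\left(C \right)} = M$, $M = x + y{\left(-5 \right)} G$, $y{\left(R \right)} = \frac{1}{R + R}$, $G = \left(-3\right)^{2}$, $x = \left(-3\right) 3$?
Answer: $- \frac{95179}{10} \approx -9517.9$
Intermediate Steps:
$l{\left(s \right)} = 1$ ($l{\left(s \right)} = 0 + 1 = 1$)
$x = -9$
$G = 9$
$y{\left(R \right)} = \frac{1}{2 R}$
$M = - \frac{99}{10}$ ($M = -9 + \frac{1}{2 \left(-5\right)} 9 = -9 + \frac{1}{2} \left(- \frac{1}{5}\right) 9 = -9 - \frac{9}{10} = - \frac{99}{10} \approx -9.9$)
$V{\left(C \right)} = - \frac{99}{10}$
$-9508 + V{\left(l{\left(-14 \right)} \right)} = -9508 - \frac{99}{10} = - \frac{95179}{10}$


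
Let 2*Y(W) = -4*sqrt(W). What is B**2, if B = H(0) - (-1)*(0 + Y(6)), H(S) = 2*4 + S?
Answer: 88 - 32*sqrt(6) ≈ 9.6163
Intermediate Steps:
Y(W) = -2*sqrt(W) (Y(W) = (-4*sqrt(W))/2 = -2*sqrt(W))
H(S) = 8 + S
B = 8 - 2*sqrt(6) (B = (8 + 0) - (-1)*(0 - 2*sqrt(6)) = 8 - (-1)*(-2*sqrt(6)) = 8 - 2*sqrt(6) ≈ 3.1010)
B**2 = (8 - 2*sqrt(6))**2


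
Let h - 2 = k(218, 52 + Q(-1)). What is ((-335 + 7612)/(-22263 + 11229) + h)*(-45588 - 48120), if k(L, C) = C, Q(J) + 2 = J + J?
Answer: -2834266138/613 ≈ -4.6236e+6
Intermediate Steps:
Q(J) = -2 + 2*J (Q(J) = -2 + (J + J) = -2 + 2*J)
h = 50 (h = 2 + (52 + (-2 + 2*(-1))) = 2 + (52 + (-2 - 2)) = 2 + (52 - 4) = 2 + 48 = 50)
((-335 + 7612)/(-22263 + 11229) + h)*(-45588 - 48120) = ((-335 + 7612)/(-22263 + 11229) + 50)*(-45588 - 48120) = (7277/(-11034) + 50)*(-93708) = (7277*(-1/11034) + 50)*(-93708) = (-7277/11034 + 50)*(-93708) = (544423/11034)*(-93708) = -2834266138/613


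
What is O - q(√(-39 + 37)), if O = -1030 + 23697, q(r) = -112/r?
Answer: 22667 - 56*I*√2 ≈ 22667.0 - 79.196*I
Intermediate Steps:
O = 22667
O - q(√(-39 + 37)) = 22667 - (-112)/(√(-39 + 37)) = 22667 - (-112)/(√(-2)) = 22667 - (-112)/(I*√2) = 22667 - (-112)*(-I*√2/2) = 22667 - 56*I*√2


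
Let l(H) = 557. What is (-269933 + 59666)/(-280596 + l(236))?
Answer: 210267/280039 ≈ 0.75085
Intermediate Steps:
(-269933 + 59666)/(-280596 + l(236)) = (-269933 + 59666)/(-280596 + 557) = -210267/(-280039) = -210267*(-1/280039) = 210267/280039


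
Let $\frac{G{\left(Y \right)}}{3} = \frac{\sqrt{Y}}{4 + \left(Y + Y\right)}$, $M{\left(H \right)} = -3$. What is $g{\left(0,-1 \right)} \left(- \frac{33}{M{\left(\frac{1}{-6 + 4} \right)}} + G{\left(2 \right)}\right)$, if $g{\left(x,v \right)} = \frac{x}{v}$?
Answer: $0$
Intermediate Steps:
$G{\left(Y \right)} = \frac{3 \sqrt{Y}}{4 + 2 Y}$ ($G{\left(Y \right)} = 3 \frac{\sqrt{Y}}{4 + \left(Y + Y\right)} = 3 \frac{\sqrt{Y}}{4 + 2 Y} = \frac{3 \sqrt{Y}}{4 + 2 Y}$)
$g{\left(0,-1 \right)} \left(- \frac{33}{M{\left(\frac{1}{-6 + 4} \right)}} + G{\left(2 \right)}\right) = \frac{0}{-1} \left(- \frac{33}{-3} + \frac{3 \sqrt{2}}{2 \left(2 + 2\right)}\right) = 0 \left(-1\right) \left(\left(-33\right) \left(- \frac{1}{3}\right) + \frac{3 \sqrt{2}}{2 \cdot 4}\right) = 0 \left(11 + \frac{3}{2} \sqrt{2} \cdot \frac{1}{4}\right) = 0 \left(11 + \frac{3 \sqrt{2}}{8}\right) = 0$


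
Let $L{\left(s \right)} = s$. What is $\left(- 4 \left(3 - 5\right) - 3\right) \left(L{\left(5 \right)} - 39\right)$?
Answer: $-170$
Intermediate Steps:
$\left(- 4 \left(3 - 5\right) - 3\right) \left(L{\left(5 \right)} - 39\right) = \left(- 4 \left(3 - 5\right) - 3\right) \left(5 - 39\right) = \left(\left(-4\right) \left(-2\right) - 3\right) \left(-34\right) = \left(8 - 3\right) \left(-34\right) = 5 \left(-34\right) = -170$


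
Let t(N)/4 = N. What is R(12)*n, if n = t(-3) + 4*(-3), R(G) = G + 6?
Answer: -432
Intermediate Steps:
t(N) = 4*N
R(G) = 6 + G
n = -24 (n = 4*(-3) + 4*(-3) = -12 - 12 = -24)
R(12)*n = (6 + 12)*(-24) = 18*(-24) = -432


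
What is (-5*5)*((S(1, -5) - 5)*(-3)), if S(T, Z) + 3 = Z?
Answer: -975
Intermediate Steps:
S(T, Z) = -3 + Z
(-5*5)*((S(1, -5) - 5)*(-3)) = (-5*5)*(((-3 - 5) - 5)*(-3)) = -25*(-8 - 5)*(-3) = -(-325)*(-3) = -25*39 = -975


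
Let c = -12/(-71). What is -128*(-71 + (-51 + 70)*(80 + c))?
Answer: -13197696/71 ≈ -1.8588e+5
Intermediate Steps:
c = 12/71 (c = -12*(-1/71) = 12/71 ≈ 0.16901)
-128*(-71 + (-51 + 70)*(80 + c)) = -128*(-71 + (-51 + 70)*(80 + 12/71)) = -128*(-71 + 19*(5692/71)) = -128*(-71 + 108148/71) = -128*103107/71 = -13197696/71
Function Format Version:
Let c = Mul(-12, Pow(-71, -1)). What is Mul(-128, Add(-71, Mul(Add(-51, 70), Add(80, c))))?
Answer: Rational(-13197696, 71) ≈ -1.8588e+5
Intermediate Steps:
c = Rational(12, 71) (c = Mul(-12, Rational(-1, 71)) = Rational(12, 71) ≈ 0.16901)
Mul(-128, Add(-71, Mul(Add(-51, 70), Add(80, c)))) = Mul(-128, Add(-71, Mul(Add(-51, 70), Add(80, Rational(12, 71))))) = Mul(-128, Add(-71, Mul(19, Rational(5692, 71)))) = Mul(-128, Add(-71, Rational(108148, 71))) = Mul(-128, Rational(103107, 71)) = Rational(-13197696, 71)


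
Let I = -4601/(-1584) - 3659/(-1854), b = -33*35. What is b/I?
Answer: -37688112/159179 ≈ -236.77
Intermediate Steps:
b = -1155
I = 795895/163152 (I = -4601*(-1/1584) - 3659*(-1/1854) = 4601/1584 + 3659/1854 = 795895/163152 ≈ 4.8782)
b/I = -1155/795895/163152 = -1155*163152/795895 = -37688112/159179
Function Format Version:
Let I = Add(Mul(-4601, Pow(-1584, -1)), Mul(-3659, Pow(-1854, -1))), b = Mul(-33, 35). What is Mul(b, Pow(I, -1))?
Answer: Rational(-37688112, 159179) ≈ -236.77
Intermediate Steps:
b = -1155
I = Rational(795895, 163152) (I = Add(Mul(-4601, Rational(-1, 1584)), Mul(-3659, Rational(-1, 1854))) = Add(Rational(4601, 1584), Rational(3659, 1854)) = Rational(795895, 163152) ≈ 4.8782)
Mul(b, Pow(I, -1)) = Mul(-1155, Pow(Rational(795895, 163152), -1)) = Mul(-1155, Rational(163152, 795895)) = Rational(-37688112, 159179)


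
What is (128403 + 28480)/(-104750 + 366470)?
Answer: 156883/261720 ≈ 0.59943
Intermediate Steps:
(128403 + 28480)/(-104750 + 366470) = 156883/261720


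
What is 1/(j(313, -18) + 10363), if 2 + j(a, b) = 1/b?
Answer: 18/186497 ≈ 9.6516e-5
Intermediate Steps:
j(a, b) = -2 + 1/b
1/(j(313, -18) + 10363) = 1/((-2 + 1/(-18)) + 10363) = 1/((-2 - 1/18) + 10363) = 1/(-37/18 + 10363) = 1/(186497/18) = 18/186497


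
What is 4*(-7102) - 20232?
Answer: -48640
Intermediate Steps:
4*(-7102) - 20232 = -28408 - 20232 = -48640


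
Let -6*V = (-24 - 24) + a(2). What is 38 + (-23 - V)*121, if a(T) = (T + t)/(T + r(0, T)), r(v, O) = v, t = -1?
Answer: -44435/12 ≈ -3702.9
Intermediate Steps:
a(T) = (-1 + T)/T (a(T) = (T - 1)/(T + 0) = (-1 + T)/T)
V = 95/12 (V = -((-24 - 24) + (-1 + 2)/2)/6 = -(-48 + (½)*1)/6 = -(-48 + ½)/6 = -⅙*(-95/2) = 95/12 ≈ 7.9167)
38 + (-23 - V)*121 = 38 + (-23 - 1*95/12)*121 = 38 + (-23 - 95/12)*121 = 38 - 371/12*121 = 38 - 44891/12 = -44435/12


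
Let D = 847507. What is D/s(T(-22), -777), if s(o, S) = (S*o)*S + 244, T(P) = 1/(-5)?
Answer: -4237535/602509 ≈ -7.0331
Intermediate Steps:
T(P) = -⅕
s(o, S) = 244 + o*S² (s(o, S) = o*S² + 244 = 244 + o*S²)
D/s(T(-22), -777) = 847507/(244 - ⅕*(-777)²) = 847507/(244 - ⅕*603729) = 847507/(244 - 603729/5) = 847507/(-602509/5) = 847507*(-5/602509) = -4237535/602509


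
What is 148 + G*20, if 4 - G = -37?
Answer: 968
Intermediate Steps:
G = 41 (G = 4 - 1*(-37) = 4 + 37 = 41)
148 + G*20 = 148 + 41*20 = 148 + 820 = 968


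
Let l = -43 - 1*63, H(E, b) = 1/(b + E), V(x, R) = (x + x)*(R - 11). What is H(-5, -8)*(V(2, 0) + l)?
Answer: 150/13 ≈ 11.538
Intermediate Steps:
V(x, R) = 2*x*(-11 + R) (V(x, R) = (2*x)*(-11 + R) = 2*x*(-11 + R))
H(E, b) = 1/(E + b)
l = -106 (l = -43 - 63 = -106)
H(-5, -8)*(V(2, 0) + l) = (2*2*(-11 + 0) - 106)/(-5 - 8) = (2*2*(-11) - 106)/(-13) = -(-44 - 106)/13 = -1/13*(-150) = 150/13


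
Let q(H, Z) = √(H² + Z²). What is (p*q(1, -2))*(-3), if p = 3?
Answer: -9*√5 ≈ -20.125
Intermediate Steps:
(p*q(1, -2))*(-3) = (3*√(1² + (-2)²))*(-3) = (3*√(1 + 4))*(-3) = (3*√5)*(-3) = -9*√5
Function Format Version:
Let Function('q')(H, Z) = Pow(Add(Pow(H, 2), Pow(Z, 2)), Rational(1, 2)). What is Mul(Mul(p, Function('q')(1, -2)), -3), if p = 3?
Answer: Mul(-9, Pow(5, Rational(1, 2))) ≈ -20.125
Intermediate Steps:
Mul(Mul(p, Function('q')(1, -2)), -3) = Mul(Mul(3, Pow(Add(Pow(1, 2), Pow(-2, 2)), Rational(1, 2))), -3) = Mul(Mul(3, Pow(Add(1, 4), Rational(1, 2))), -3) = Mul(Mul(3, Pow(5, Rational(1, 2))), -3) = Mul(-9, Pow(5, Rational(1, 2)))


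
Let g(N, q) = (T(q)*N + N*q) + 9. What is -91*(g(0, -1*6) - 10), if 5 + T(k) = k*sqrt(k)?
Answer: 91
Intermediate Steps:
T(k) = -5 + k**(3/2) (T(k) = -5 + k*sqrt(k) = -5 + k**(3/2))
g(N, q) = 9 + N*q + N*(-5 + q**(3/2)) (g(N, q) = ((-5 + q**(3/2))*N + N*q) + 9 = (N*(-5 + q**(3/2)) + N*q) + 9 = (N*q + N*(-5 + q**(3/2))) + 9 = 9 + N*q + N*(-5 + q**(3/2)))
-91*(g(0, -1*6) - 10) = -91*((9 + 0*(-1*6) + 0*(-5 + (-1*6)**(3/2))) - 10) = -91*((9 + 0*(-6) + 0*(-5 + (-6)**(3/2))) - 10) = -91*((9 + 0 + 0*(-5 - 6*I*sqrt(6))) - 10) = -91*((9 + 0 + 0) - 10) = -91*(9 - 10) = -91*(-1) = 91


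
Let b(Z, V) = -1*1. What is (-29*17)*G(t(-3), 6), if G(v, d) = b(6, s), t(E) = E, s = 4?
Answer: 493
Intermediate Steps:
b(Z, V) = -1
G(v, d) = -1
(-29*17)*G(t(-3), 6) = -29*17*(-1) = -493*(-1) = 493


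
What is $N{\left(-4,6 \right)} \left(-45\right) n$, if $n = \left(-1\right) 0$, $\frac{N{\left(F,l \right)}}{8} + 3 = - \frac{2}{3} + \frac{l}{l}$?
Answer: $0$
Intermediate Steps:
$N{\left(F,l \right)} = - \frac{64}{3}$ ($N{\left(F,l \right)} = -24 + 8 \left(- \frac{2}{3} + \frac{l}{l}\right) = -24 + 8 \left(\left(-2\right) \frac{1}{3} + 1\right) = -24 + 8 \left(- \frac{2}{3} + 1\right) = -24 + 8 \cdot \frac{1}{3} = -24 + \frac{8}{3} = - \frac{64}{3}$)
$n = 0$
$N{\left(-4,6 \right)} \left(-45\right) n = \left(- \frac{64}{3}\right) \left(-45\right) 0 = 960 \cdot 0 = 0$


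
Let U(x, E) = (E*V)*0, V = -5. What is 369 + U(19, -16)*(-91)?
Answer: 369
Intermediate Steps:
U(x, E) = 0 (U(x, E) = (E*(-5))*0 = -5*E*0 = 0)
369 + U(19, -16)*(-91) = 369 + 0*(-91) = 369 + 0 = 369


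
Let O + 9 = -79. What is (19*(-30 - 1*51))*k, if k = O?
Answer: 135432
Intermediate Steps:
O = -88 (O = -9 - 79 = -88)
k = -88
(19*(-30 - 1*51))*k = (19*(-30 - 1*51))*(-88) = (19*(-30 - 51))*(-88) = (19*(-81))*(-88) = -1539*(-88) = 135432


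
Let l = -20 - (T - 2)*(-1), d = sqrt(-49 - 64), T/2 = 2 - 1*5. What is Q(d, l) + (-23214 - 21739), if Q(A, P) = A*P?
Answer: -44953 - 28*I*sqrt(113) ≈ -44953.0 - 297.64*I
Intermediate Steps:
T = -6 (T = 2*(2 - 1*5) = 2*(2 - 5) = 2*(-3) = -6)
d = I*sqrt(113) (d = sqrt(-113) = I*sqrt(113) ≈ 10.63*I)
l = -28 (l = -20 - (-6 - 2)*(-1) = -20 - (-8)*(-1) = -20 - 1*8 = -20 - 8 = -28)
Q(d, l) + (-23214 - 21739) = (I*sqrt(113))*(-28) + (-23214 - 21739) = -28*I*sqrt(113) - 44953 = -44953 - 28*I*sqrt(113)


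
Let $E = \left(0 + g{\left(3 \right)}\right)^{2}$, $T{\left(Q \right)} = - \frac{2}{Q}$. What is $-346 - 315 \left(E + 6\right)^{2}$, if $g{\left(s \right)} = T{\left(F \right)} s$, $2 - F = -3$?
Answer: $- \frac{2222798}{125} \approx -17782.0$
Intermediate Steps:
$F = 5$ ($F = 2 - -3 = 2 + 3 = 5$)
$g{\left(s \right)} = - \frac{2 s}{5}$ ($g{\left(s \right)} = - \frac{2}{5} s = \left(-2\right) \frac{1}{5} s = - \frac{2 s}{5}$)
$E = \frac{36}{25}$ ($E = \left(0 - \frac{6}{5}\right)^{2} = \left(- \frac{6}{5}\right)^{2} = \frac{36}{25} \approx 1.44$)
$-346 - 315 \left(E + 6\right)^{2} = -346 - 315 \left(\frac{36}{25} + 6\right)^{2} = -346 - 315 \left(\frac{186}{25}\right)^{2} = -346 - \frac{2179548}{125} = - \frac{2222798}{125}$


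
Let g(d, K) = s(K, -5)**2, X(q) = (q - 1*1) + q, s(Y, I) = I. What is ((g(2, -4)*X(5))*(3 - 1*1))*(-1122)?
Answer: -504900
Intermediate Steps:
X(q) = -1 + 2*q (X(q) = (q - 1) + q = (-1 + q) + q = -1 + 2*q)
g(d, K) = 25 (g(d, K) = (-5)**2 = 25)
((g(2, -4)*X(5))*(3 - 1*1))*(-1122) = ((25*(-1 + 2*5))*(3 - 1*1))*(-1122) = ((25*(-1 + 10))*(3 - 1))*(-1122) = ((25*9)*2)*(-1122) = (225*2)*(-1122) = 450*(-1122) = -504900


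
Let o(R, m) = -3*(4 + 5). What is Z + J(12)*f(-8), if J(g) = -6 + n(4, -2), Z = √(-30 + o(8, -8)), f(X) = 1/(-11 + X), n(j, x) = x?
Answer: 8/19 + I*√57 ≈ 0.42105 + 7.5498*I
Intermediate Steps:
o(R, m) = -27 (o(R, m) = -3*9 = -27)
Z = I*√57 (Z = √(-30 - 27) = √(-57) = I*√57 ≈ 7.5498*I)
J(g) = -8 (J(g) = -6 - 2 = -8)
Z + J(12)*f(-8) = I*√57 - 8/(-11 - 8) = I*√57 - 8/(-19) = I*√57 - 8*(-1/19) = I*√57 + 8/19 = 8/19 + I*√57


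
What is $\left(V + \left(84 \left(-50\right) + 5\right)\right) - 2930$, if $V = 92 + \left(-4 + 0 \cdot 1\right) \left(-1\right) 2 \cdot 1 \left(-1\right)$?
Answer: $-7041$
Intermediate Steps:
$V = 84$ ($V = 92 + \left(-4 + 0\right) \left(\left(-2\right) 1\right) \left(-1\right) = 92 + \left(-4\right) \left(-2\right) \left(-1\right) = 92 + 8 \left(-1\right) = 92 - 8 = 84$)
$\left(V + \left(84 \left(-50\right) + 5\right)\right) - 2930 = \left(84 + \left(84 \left(-50\right) + 5\right)\right) - 2930 = \left(84 + \left(-4200 + 5\right)\right) - 2930 = \left(84 - 4195\right) - 2930 = -4111 - 2930 = -7041$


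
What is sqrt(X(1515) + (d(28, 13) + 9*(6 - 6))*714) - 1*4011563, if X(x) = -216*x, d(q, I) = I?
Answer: -4011563 + I*sqrt(317958) ≈ -4.0116e+6 + 563.88*I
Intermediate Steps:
X(x) = -216*x
sqrt(X(1515) + (d(28, 13) + 9*(6 - 6))*714) - 1*4011563 = sqrt(-216*1515 + (13 + 9*(6 - 6))*714) - 1*4011563 = sqrt(-327240 + (13 + 9*0)*714) - 4011563 = sqrt(-327240 + (13 + 0)*714) - 4011563 = sqrt(-327240 + 13*714) - 4011563 = sqrt(-327240 + 9282) - 4011563 = sqrt(-317958) - 4011563 = I*sqrt(317958) - 4011563 = -4011563 + I*sqrt(317958)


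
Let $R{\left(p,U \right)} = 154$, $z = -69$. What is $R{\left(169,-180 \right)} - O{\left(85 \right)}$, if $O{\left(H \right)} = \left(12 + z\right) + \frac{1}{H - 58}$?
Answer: $\frac{5696}{27} \approx 210.96$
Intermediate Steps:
$O{\left(H \right)} = -57 + \frac{1}{-58 + H}$ ($O{\left(H \right)} = \left(12 - 69\right) + \frac{1}{H - 58} = -57 + \frac{1}{-58 + H}$)
$R{\left(169,-180 \right)} - O{\left(85 \right)} = 154 - \frac{3307 - 4845}{-58 + 85} = 154 - \frac{3307 - 4845}{27} = 154 - \frac{1}{27} \left(-1538\right) = 154 - - \frac{1538}{27} = 154 + \frac{1538}{27} = \frac{5696}{27}$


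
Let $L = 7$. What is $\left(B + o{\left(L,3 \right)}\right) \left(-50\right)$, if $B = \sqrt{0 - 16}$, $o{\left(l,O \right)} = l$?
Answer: $-350 - 200 i \approx -350.0 - 200.0 i$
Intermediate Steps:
$B = 4 i$ ($B = \sqrt{-16} = 4 i \approx 4.0 i$)
$\left(B + o{\left(L,3 \right)}\right) \left(-50\right) = \left(4 i + 7\right) \left(-50\right) = \left(7 + 4 i\right) \left(-50\right) = -350 - 200 i$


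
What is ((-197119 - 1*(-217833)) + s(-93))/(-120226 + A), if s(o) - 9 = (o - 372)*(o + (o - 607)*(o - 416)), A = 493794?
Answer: -41403883/93392 ≈ -443.33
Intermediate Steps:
s(o) = 9 + (-372 + o)*(o + (-607 + o)*(-416 + o)) (s(o) = 9 + (o - 372)*(o + (o - 607)*(o - 416)) = 9 + (-372 + o)*(o + (-607 + o)*(-416 + o)))
((-197119 - 1*(-217833)) + s(-93))/(-120226 + A) = ((-197119 - 1*(-217833)) + (-93934455 + (-93)**3 - 1394*(-93)**2 + 632696*(-93)))/(-120226 + 493794) = ((-197119 + 217833) + (-93934455 - 804357 - 1394*8649 - 58840728))/373568 = (20714 + (-93934455 - 804357 - 12056706 - 58840728))*(1/373568) = (20714 - 165636246)*(1/373568) = -165615532*1/373568 = -41403883/93392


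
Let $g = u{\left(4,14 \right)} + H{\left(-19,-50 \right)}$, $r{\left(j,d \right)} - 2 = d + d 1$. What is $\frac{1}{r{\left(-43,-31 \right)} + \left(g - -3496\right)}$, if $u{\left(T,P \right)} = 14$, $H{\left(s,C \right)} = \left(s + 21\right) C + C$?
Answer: $\frac{1}{3300} \approx 0.00030303$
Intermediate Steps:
$H{\left(s,C \right)} = C + C \left(21 + s\right)$ ($H{\left(s,C \right)} = \left(21 + s\right) C + C = C \left(21 + s\right) + C = C + C \left(21 + s\right)$)
$r{\left(j,d \right)} = 2 + 2 d$ ($r{\left(j,d \right)} = 2 + \left(d + d 1\right) = 2 + \left(d + d\right) = 2 + 2 d$)
$g = -136$ ($g = 14 - 50 \left(22 - 19\right) = 14 - 150 = -136$)
$\frac{1}{r{\left(-43,-31 \right)} + \left(g - -3496\right)} = \frac{1}{\left(2 + 2 \left(-31\right)\right) - -3360} = \frac{1}{\left(2 - 62\right) + \left(-136 + 3496\right)} = \frac{1}{-60 + 3360} = \frac{1}{3300}$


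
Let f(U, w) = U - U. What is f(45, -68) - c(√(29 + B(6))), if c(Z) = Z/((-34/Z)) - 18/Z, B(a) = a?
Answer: 35/34 + 18*√35/35 ≈ 4.0720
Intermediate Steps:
f(U, w) = 0
c(Z) = -18/Z - Z²/34 (c(Z) = Z*(-Z/34) - 18/Z = -Z²/34 - 18/Z = -18/Z - Z²/34)
f(45, -68) - c(√(29 + B(6))) = 0 - (-612 - (√(29 + 6))³)/(34*(√(29 + 6))) = 0 - (-612 - (√35)³)/(34*(√35)) = 0 - √35/35*(-612 - 35*√35)/34 = 0 - √35*(-612 - 35*√35)/1190 = -√35*(-612 - 35*√35)/1190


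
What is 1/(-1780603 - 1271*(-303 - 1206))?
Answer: 1/137336 ≈ 7.2814e-6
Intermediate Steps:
1/(-1780603 - 1271*(-303 - 1206)) = 1/(-1780603 - 1271*(-1509)) = 1/(-1780603 + 1917939) = 1/137336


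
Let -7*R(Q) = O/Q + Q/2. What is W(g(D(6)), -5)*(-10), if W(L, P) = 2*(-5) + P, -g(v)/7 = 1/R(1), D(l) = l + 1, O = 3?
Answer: 150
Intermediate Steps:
D(l) = 1 + l
R(Q) = -3/(7*Q) - Q/14 (R(Q) = -(3/Q + Q/2)/7 = -(Q/2 + 3/Q)/7 = -3/(7*Q) - Q/14)
g(v) = 14 (g(v) = -7*14/(-6 - 1*1**2) = -7*14/(-6 - 1*1) = -7*14/(-6 - 1) = -7/((1/14)*1*(-7)) = -7/(-1/2) = -7*(-2) = 14)
W(L, P) = -10 + P
W(g(D(6)), -5)*(-10) = (-10 - 5)*(-10) = -15*(-10) = 150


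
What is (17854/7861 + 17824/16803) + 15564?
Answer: 2056263708238/132088383 ≈ 15567.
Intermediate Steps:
(17854/7861 + 17824/16803) + 15564 = 440115226/132088383 + 15564 = 2056263708238/132088383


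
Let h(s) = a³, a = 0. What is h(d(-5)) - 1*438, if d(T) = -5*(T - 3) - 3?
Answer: -438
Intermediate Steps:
d(T) = 12 - 5*T (d(T) = -5*(-3 + T) - 3 = (15 - 5*T) - 3 = 12 - 5*T)
h(s) = 0 (h(s) = 0³ = 0)
h(d(-5)) - 1*438 = 0 - 1*438 = 0 - 438 = -438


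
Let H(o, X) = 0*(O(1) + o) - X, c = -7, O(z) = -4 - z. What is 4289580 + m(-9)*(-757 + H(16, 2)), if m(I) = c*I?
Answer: 4241763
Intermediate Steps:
m(I) = -7*I
H(o, X) = -X (H(o, X) = 0*((-4 - 1*1) + o) - X = 0*((-4 - 1) + o) - X = 0*(-5 + o) - X = 0 - X = -X)
4289580 + m(-9)*(-757 + H(16, 2)) = 4289580 + (-7*(-9))*(-757 - 1*2) = 4289580 + 63*(-757 - 2) = 4289580 + 63*(-759) = 4289580 - 47817 = 4241763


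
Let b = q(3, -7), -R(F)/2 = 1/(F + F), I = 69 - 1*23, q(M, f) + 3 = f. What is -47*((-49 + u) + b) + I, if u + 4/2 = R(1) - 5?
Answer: 3195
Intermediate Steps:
q(M, f) = -3 + f
I = 46 (I = 69 - 23 = 46)
R(F) = -1/F (R(F) = -2/(F + F) = -2*1/(2*F) = -1/F)
b = -10 (b = -3 - 7 = -10)
u = -8 (u = -2 + (-1/1 - 5) = -2 + (-1*1 - 5) = -2 + (-1 - 5) = -2 - 6 = -8)
-47*((-49 + u) + b) + I = -47*((-49 - 8) - 10) + 46 = -47*(-57 - 10) + 46 = -47*(-67) + 46 = 3149 + 46 = 3195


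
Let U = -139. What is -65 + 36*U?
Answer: -5069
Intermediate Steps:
-65 + 36*U = -65 + 36*(-139) = -65 - 5004 = -5069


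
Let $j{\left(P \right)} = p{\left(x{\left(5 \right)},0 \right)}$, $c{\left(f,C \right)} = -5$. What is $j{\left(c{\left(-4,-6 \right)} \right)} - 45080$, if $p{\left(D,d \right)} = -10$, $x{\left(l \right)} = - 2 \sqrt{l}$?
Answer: $-45090$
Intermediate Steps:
$j{\left(P \right)} = -10$
$j{\left(c{\left(-4,-6 \right)} \right)} - 45080 = -10 - 45080 = -45090$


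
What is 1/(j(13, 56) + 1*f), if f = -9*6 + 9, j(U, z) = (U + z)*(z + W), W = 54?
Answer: 1/7545 ≈ 0.00013254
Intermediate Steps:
j(U, z) = (54 + z)*(U + z) (j(U, z) = (U + z)*(z + 54) = (U + z)*(54 + z) = (54 + z)*(U + z))
f = -45 (f = -54 + 9 = -45)
1/(j(13, 56) + 1*f) = 1/((56² + 54*13 + 54*56 + 13*56) + 1*(-45)) = 1/((3136 + 702 + 3024 + 728) - 45) = 1/(7590 - 45) = 1/7545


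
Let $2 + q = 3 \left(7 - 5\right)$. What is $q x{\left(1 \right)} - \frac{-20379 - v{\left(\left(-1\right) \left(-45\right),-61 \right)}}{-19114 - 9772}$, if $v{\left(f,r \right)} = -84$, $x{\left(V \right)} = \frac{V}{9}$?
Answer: $- \frac{6101}{23634} \approx -0.25814$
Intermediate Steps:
$x{\left(V \right)} = \frac{V}{9}$ ($x{\left(V \right)} = V \frac{1}{9} = \frac{V}{9}$)
$q = 4$ ($q = -2 + 3 \left(7 - 5\right) = -2 + 3 \cdot 2 = -2 + 6 = 4$)
$q x{\left(1 \right)} - \frac{-20379 - v{\left(\left(-1\right) \left(-45\right),-61 \right)}}{-19114 - 9772} = 4 \cdot \frac{1}{9} \cdot 1 - \frac{-20379 - -84}{-19114 - 9772} = 4 \cdot \frac{1}{9} - \frac{-20379 + 84}{-28886} = \frac{4}{9} - \left(-20295\right) \left(- \frac{1}{28886}\right) = \frac{4}{9} - \frac{1845}{2626} = - \frac{6101}{23634}$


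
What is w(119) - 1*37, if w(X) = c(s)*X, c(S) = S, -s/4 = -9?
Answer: 4247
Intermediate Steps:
s = 36 (s = -4*(-9) = 36)
w(X) = 36*X
w(119) - 1*37 = 36*119 - 1*37 = 4284 - 37 = 4247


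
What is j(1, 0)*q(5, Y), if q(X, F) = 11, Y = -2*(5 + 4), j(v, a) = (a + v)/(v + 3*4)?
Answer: 11/13 ≈ 0.84615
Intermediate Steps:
j(v, a) = (a + v)/(12 + v) (j(v, a) = (a + v)/(v + 12) = (a + v)/(12 + v))
Y = -18 (Y = -2*9 = -18)
j(1, 0)*q(5, Y) = ((0 + 1)/(12 + 1))*11 = (1/13)*11 = 11/13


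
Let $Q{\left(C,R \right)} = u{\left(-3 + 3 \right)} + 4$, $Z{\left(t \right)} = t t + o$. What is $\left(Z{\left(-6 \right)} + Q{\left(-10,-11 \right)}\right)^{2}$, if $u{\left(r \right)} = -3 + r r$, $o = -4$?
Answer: $1089$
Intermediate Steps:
$u{\left(r \right)} = -3 + r^{2}$
$Z{\left(t \right)} = -4 + t^{2}$ ($Z{\left(t \right)} = t t - 4 = t^{2} - 4 = -4 + t^{2}$)
$Q{\left(C,R \right)} = 1$ ($Q{\left(C,R \right)} = \left(-3 + \left(-3 + 3\right)^{2}\right) + 4 = \left(-3 + 0^{2}\right) + 4 = \left(-3 + 0\right) + 4 = -3 + 4 = 1$)
$\left(Z{\left(-6 \right)} + Q{\left(-10,-11 \right)}\right)^{2} = \left(\left(-4 + \left(-6\right)^{2}\right) + 1\right)^{2} = \left(\left(-4 + 36\right) + 1\right)^{2} = \left(32 + 1\right)^{2} = 33^{2} = 1089$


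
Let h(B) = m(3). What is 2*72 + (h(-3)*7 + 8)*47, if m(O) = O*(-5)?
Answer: -4415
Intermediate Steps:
m(O) = -5*O
h(B) = -15 (h(B) = -5*3 = -15)
2*72 + (h(-3)*7 + 8)*47 = 2*72 + (-15*7 + 8)*47 = 144 + (-105 + 8)*47 = 144 - 97*47 = 144 - 4559 = -4415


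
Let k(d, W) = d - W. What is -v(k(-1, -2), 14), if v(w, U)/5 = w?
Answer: -5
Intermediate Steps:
v(w, U) = 5*w
-v(k(-1, -2), 14) = -5*(-1 - 1*(-2)) = -5*(-1 + 2) = -5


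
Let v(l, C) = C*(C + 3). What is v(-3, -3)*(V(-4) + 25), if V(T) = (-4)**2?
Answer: 0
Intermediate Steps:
v(l, C) = C*(3 + C)
V(T) = 16
v(-3, -3)*(V(-4) + 25) = (-3*(3 - 3))*(16 + 25) = -3*0*41 = 0*41 = 0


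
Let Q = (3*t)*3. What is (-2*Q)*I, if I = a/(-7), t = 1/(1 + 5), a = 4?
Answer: 12/7 ≈ 1.7143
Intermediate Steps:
t = ⅙ (t = 1/6 = ⅙ ≈ 0.16667)
I = -4/7 (I = 4/(-7) = 4*(-⅐) = -4/7 ≈ -0.57143)
Q = 3/2 (Q = (3*(⅙))*3 = (½)*3 = 3/2 ≈ 1.5000)
(-2*Q)*I = -2*3/2*(-4/7) = -3*(-4/7) = 12/7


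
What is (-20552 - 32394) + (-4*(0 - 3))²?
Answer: -52802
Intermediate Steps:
(-20552 - 32394) + (-4*(0 - 3))² = -52946 + (-4*(-3))² = -52946 + 12² = -52946 + 144 = -52802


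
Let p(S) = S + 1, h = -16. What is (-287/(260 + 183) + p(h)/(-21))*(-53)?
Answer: -10918/3101 ≈ -3.5208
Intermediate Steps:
p(S) = 1 + S
(-287/(260 + 183) + p(h)/(-21))*(-53) = (-287/(260 + 183) + (1 - 16)/(-21))*(-53) = (-287/443 - 15*(-1/21))*(-53) = (-287*1/443 + 5/7)*(-53) = (-287/443 + 5/7)*(-53) = (206/3101)*(-53) = -10918/3101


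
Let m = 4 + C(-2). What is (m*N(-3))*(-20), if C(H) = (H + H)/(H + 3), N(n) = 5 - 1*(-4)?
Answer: 0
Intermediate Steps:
N(n) = 9 (N(n) = 5 + 4 = 9)
C(H) = 2*H/(3 + H) (C(H) = (2*H)/(3 + H) = 2*H/(3 + H))
m = 0 (m = 4 + 2*(-2)/(3 - 2) = 4 + 2*(-2)/1 = 4 + 2*(-2)*1 = 4 - 4 = 0)
(m*N(-3))*(-20) = (0*9)*(-20) = 0*(-20) = 0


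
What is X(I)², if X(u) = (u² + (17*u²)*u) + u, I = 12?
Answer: 872139024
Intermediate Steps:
X(u) = u + u² + 17*u³ (X(u) = (u² + 17*u³) + u = u + u² + 17*u³)
X(I)² = (12*(1 + 12 + 17*12²))² = (12*(1 + 12 + 17*144))² = (12*(1 + 12 + 2448))² = (12*2461)² = 29532² = 872139024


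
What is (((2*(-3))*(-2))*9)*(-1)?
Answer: -108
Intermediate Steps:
(((2*(-3))*(-2))*9)*(-1) = (-6*(-2)*9)*(-1) = (12*9)*(-1) = 108*(-1) = -108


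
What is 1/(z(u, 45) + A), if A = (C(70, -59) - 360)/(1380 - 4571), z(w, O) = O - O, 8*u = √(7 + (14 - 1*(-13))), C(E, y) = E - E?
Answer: 3191/360 ≈ 8.8639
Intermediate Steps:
C(E, y) = 0
u = √34/8 (u = √(7 + (14 - 1*(-13)))/8 = √(7 + (14 + 13))/8 = √(7 + 27)/8 = √34/8 ≈ 0.72887)
z(w, O) = 0
A = 360/3191 (A = (0 - 360)/(1380 - 4571) = -360/(-3191) = -360*(-1/3191) = 360/3191 ≈ 0.11282)
1/(z(u, 45) + A) = 1/(0 + 360/3191) = 1/(360/3191) = 3191/360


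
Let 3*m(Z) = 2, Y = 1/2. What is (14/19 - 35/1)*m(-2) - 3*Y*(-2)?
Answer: -377/19 ≈ -19.842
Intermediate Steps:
Y = ½ ≈ 0.50000
m(Z) = ⅔ (m(Z) = (⅓)*2 = ⅔)
(14/19 - 35/1)*m(-2) - 3*Y*(-2) = (14/19 - 35/1)*(⅔) - 3*½*(-2) = (14*(1/19) - 35*1)*(⅔) - 3/2*(-2) = (14/19 - 35)*(⅔) + 3 = -651/19*⅔ + 3 = -434/19 + 3 = -377/19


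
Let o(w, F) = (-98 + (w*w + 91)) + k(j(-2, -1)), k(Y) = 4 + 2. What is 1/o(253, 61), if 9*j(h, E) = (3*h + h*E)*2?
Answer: 1/64008 ≈ 1.5623e-5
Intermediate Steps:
j(h, E) = 2*h/3 + 2*E*h/9 (j(h, E) = ((3*h + h*E)*2)/9 = ((3*h + E*h)*2)/9 = (6*h + 2*E*h)/9 = 2*h/3 + 2*E*h/9)
k(Y) = 6
o(w, F) = -1 + w**2 (o(w, F) = (-98 + (w*w + 91)) + 6 = (-98 + (w**2 + 91)) + 6 = (-98 + (91 + w**2)) + 6 = (-7 + w**2) + 6 = -1 + w**2)
1/o(253, 61) = 1/(-1 + 253**2) = 1/(-1 + 64009) = 1/64008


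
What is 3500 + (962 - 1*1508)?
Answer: 2954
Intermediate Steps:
3500 + (962 - 1*1508) = 3500 + (962 - 1508) = 3500 - 546 = 2954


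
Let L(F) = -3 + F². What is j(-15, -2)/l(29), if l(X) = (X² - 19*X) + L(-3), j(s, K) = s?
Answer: -15/296 ≈ -0.050676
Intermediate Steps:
l(X) = 6 + X² - 19*X (l(X) = (X² - 19*X) + (-3 + (-3)²) = (X² - 19*X) + (-3 + 9) = (X² - 19*X) + 6 = 6 + X² - 19*X)
j(-15, -2)/l(29) = -15/(6 + 29² - 19*29) = -15/(6 + 841 - 551) = -15/296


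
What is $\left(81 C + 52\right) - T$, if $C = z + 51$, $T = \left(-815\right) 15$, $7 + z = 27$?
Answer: $18028$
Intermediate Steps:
$z = 20$ ($z = -7 + 27 = 20$)
$T = -12225$
$C = 71$ ($C = 20 + 51 = 71$)
$\left(81 C + 52\right) - T = \left(81 \cdot 71 + 52\right) - -12225 = \left(5751 + 52\right) + 12225 = 5803 + 12225 = 18028$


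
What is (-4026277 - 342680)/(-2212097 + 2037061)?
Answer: 4368957/175036 ≈ 24.960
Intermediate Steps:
(-4026277 - 342680)/(-2212097 + 2037061) = -4368957/(-175036) = -4368957*(-1/175036) = 4368957/175036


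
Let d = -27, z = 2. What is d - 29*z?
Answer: -85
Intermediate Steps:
d - 29*z = -27 - 29*2 = -27 - 58 = -85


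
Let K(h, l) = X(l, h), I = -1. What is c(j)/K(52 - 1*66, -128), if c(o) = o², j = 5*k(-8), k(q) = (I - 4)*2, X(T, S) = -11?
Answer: -2500/11 ≈ -227.27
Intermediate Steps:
K(h, l) = -11
k(q) = -10 (k(q) = (-1 - 4)*2 = -5*2 = -10)
j = -50 (j = 5*(-10) = -50)
c(j)/K(52 - 1*66, -128) = (-50)²/(-11) = 2500*(-1/11) = -2500/11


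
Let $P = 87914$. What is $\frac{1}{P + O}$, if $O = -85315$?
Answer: $\frac{1}{2599} \approx 0.00038476$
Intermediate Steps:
$\frac{1}{P + O} = \frac{1}{87914 - 85315} = \frac{1}{2599}$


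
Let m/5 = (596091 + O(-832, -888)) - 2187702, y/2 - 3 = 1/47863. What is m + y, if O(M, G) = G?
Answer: -381108611005/47863 ≈ -7.9625e+6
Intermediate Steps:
y = 287180/47863 (y = 6 + 2/47863 = 287180/47863 ≈ 6.0000)
m = -7962495 (m = 5*((596091 - 888) - 2187702) = 5*(595203 - 2187702) = 5*(-1592499) = -7962495)
m + y = -7962495 + 287180/47863 = -381108611005/47863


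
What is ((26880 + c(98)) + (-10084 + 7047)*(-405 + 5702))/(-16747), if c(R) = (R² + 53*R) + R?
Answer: 16045213/16747 ≈ 958.09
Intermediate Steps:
c(R) = R² + 54*R
((26880 + c(98)) + (-10084 + 7047)*(-405 + 5702))/(-16747) = ((26880 + 98*(54 + 98)) + (-10084 + 7047)*(-405 + 5702))/(-16747) = ((26880 + 98*152) - 3037*5297)*(-1/16747) = ((26880 + 14896) - 16086989)*(-1/16747) = (41776 - 16086989)*(-1/16747) = -16045213*(-1/16747) = 16045213/16747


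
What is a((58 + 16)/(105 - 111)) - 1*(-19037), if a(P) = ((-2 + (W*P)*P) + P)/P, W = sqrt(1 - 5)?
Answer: 704412/37 - 74*I/3 ≈ 19038.0 - 24.667*I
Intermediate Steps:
W = 2*I (W = sqrt(-4) = 2*I ≈ 2.0*I)
a(P) = (-2 + P + 2*I*P**2)/P (a(P) = ((-2 + ((2*I)*P)*P) + P)/P = ((-2 + (2*I*P)*P) + P)/P = ((-2 + 2*I*P**2) + P)/P = (-2 + P + 2*I*P**2)/P)
a((58 + 16)/(105 - 111)) - 1*(-19037) = (1 - 2*(105 - 111)/(58 + 16) + 2*I*((58 + 16)/(105 - 111))) - 1*(-19037) = (1 - 2/(74/(-6)) + 2*I*(74/(-6))) + 19037 = (1 - 2/(74*(-1/6)) + 2*I*(74*(-1/6))) + 19037 = (1 - 2/(-37/3) + 2*I*(-37/3)) + 19037 = (1 - 2*(-3/37) - 74*I/3) + 19037 = (1 + 6/37 - 74*I/3) + 19037 = (43/37 - 74*I/3) + 19037 = 704412/37 - 74*I/3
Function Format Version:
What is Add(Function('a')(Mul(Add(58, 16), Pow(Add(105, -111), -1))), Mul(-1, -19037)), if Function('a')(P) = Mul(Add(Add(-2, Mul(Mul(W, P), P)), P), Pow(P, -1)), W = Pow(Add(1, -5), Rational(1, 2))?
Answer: Add(Rational(704412, 37), Mul(Rational(-74, 3), I)) ≈ Add(19038., Mul(-24.667, I))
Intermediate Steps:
W = Mul(2, I) (W = Pow(-4, Rational(1, 2)) = Mul(2, I) ≈ Mul(2.0000, I))
Function('a')(P) = Mul(Pow(P, -1), Add(-2, P, Mul(2, I, Pow(P, 2)))) (Function('a')(P) = Mul(Add(Add(-2, Mul(Mul(Mul(2, I), P), P)), P), Pow(P, -1)) = Mul(Add(Add(-2, Mul(Mul(2, I, P), P)), P), Pow(P, -1)) = Mul(Add(Add(-2, Mul(2, I, Pow(P, 2))), P), Pow(P, -1)) = Mul(Add(-2, P, Mul(2, I, Pow(P, 2))), Pow(P, -1)) = Mul(Pow(P, -1), Add(-2, P, Mul(2, I, Pow(P, 2)))))
Add(Function('a')(Mul(Add(58, 16), Pow(Add(105, -111), -1))), Mul(-1, -19037)) = Add(Add(1, Mul(-2, Pow(Mul(Add(58, 16), Pow(Add(105, -111), -1)), -1)), Mul(2, I, Mul(Add(58, 16), Pow(Add(105, -111), -1)))), Mul(-1, -19037)) = Add(Add(1, Mul(-2, Pow(Mul(74, Pow(-6, -1)), -1)), Mul(2, I, Mul(74, Pow(-6, -1)))), 19037) = Add(Add(1, Mul(-2, Pow(Mul(74, Rational(-1, 6)), -1)), Mul(2, I, Mul(74, Rational(-1, 6)))), 19037) = Add(Add(1, Mul(-2, Pow(Rational(-37, 3), -1)), Mul(2, I, Rational(-37, 3))), 19037) = Add(Add(1, Mul(-2, Rational(-3, 37)), Mul(Rational(-74, 3), I)), 19037) = Add(Add(1, Rational(6, 37), Mul(Rational(-74, 3), I)), 19037) = Add(Add(Rational(43, 37), Mul(Rational(-74, 3), I)), 19037) = Add(Rational(704412, 37), Mul(Rational(-74, 3), I))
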